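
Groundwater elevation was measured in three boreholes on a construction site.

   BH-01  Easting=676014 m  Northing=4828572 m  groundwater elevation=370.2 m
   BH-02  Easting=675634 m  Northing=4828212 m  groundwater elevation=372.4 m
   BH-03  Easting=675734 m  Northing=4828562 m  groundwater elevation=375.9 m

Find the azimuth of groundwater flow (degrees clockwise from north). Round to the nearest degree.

127°

Taking BH-01 as reference: BH-02−BH-01 = (-380, -360, +2.2); BH-03−BH-01 = (-280, -10, +5.7).
Determinant of the coordinate differences = (-380)·(-10) − (-280)·(-360) = -97000.
∂h/∂x = [(+2.2)·(-10) − (+5.7)·(-360)] / -97000 = -0.02093
∂h/∂y = [(-380)·(+5.7) − (-280)·(+2.2)] / -97000 = +0.01598
Flow direction (−∇h) has components (+0.02093 E, -0.01598 N).
Azimuth = atan2(E, N) = atan2(+0.02093, -0.01598) = 127.4° ≈ 127°.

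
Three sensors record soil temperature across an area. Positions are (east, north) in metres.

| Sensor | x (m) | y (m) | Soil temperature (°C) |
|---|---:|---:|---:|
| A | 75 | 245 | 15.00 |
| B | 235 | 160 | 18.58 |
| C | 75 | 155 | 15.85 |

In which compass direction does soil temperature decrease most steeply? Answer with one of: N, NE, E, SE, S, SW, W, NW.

Taking A as reference: B−A = (160, -85, +3.58); C−A = (0, -90, +0.85).
Solve a·Δx + b·Δy = ΔT: det = 160·(-90) − 0·(-85) = -14400.
∂T/∂x = [(+3.58)·(-90) − (+0.85)·(-85)] / -14400 = +0.01736
∂T/∂y = [160·(+0.85) − 0·(+3.58)] / -14400 = -0.009444
Steepest decrease is along −∇f = (-0.01736 E, +0.009444 N) → northwest.

NW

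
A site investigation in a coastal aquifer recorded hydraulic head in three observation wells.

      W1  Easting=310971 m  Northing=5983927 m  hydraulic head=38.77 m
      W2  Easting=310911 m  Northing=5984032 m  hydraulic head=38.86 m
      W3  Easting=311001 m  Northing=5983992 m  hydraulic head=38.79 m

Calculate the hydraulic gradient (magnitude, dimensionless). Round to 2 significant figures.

0.00077

With h = a·x + b·y + c and W1 as origin, the differences give:
  (-60)·a + 105·b = +0.09
  30·a + 65·b = +0.02
Eliminate b (×65 and ×105, subtract): -7050·a = 3.750 → a = ∂h/∂x = -0.0005319
Back-substitute: b = ∂h/∂y = +0.0005532.
|∇h| = √(-0.0005319² + 0.0005532²) = 0.0007674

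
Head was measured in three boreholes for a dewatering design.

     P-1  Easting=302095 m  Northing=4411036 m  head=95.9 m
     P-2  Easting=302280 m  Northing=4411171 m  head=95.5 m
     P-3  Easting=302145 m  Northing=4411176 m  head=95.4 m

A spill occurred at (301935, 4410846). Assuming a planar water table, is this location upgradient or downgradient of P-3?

Three-point gradient (reference P-1): Δ to P-2 = (185, 135, -0.4), Δ to P-3 = (50, 140, -0.5).
∂h/∂x = +0.0006005, ∂h/∂y = -0.003786 (det = 19150).
Head at (301935, 4410846) = 95.9 + (+0.0006005)·(-160) + (-0.003786)·(-190) = 96.52 m.
That is higher than the 95.4 m at P-3, so the point is upgradient.

upgradient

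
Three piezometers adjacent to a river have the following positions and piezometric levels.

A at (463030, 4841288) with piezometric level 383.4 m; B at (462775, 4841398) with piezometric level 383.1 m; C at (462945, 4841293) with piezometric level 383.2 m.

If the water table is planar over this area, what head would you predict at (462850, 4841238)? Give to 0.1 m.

With h = a·x + b·y + c and A as origin, the differences give:
  (-255)·a + 110·b = -0.3
  (-85)·a + 5·b = -0.2
Eliminate b (×5 and ×110, subtract): 8075·a = 20.50 → a = ∂h/∂x = +0.002539
Back-substitute: b = ∂h/∂y = +0.003158.
h(462850, 4841238) = 383.4 + (+0.002539)·(-180) + (+0.003158)·(-50) = 383.4 -0.457 -0.158 = 382.785 m.

382.8 m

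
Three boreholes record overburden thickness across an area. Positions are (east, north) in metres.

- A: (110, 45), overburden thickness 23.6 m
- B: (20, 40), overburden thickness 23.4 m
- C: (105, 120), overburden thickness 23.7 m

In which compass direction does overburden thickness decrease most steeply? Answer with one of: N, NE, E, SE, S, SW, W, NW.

Taking A as reference: B−A = (-90, -5, -0.2); C−A = (-5, 75, +0.1).
Determinant of the coordinate differences = (-90)·75 − (-5)·(-5) = -6775.
∂d/∂x = [(-0.2)·75 − (+0.1)·(-5)] / -6775 = +0.002140
∂d/∂y = [(-90)·(+0.1) − (-5)·(-0.2)] / -6775 = +0.001476
Steepest decrease is along −∇f = (-0.002140 E, -0.001476 N) → southwest.

SW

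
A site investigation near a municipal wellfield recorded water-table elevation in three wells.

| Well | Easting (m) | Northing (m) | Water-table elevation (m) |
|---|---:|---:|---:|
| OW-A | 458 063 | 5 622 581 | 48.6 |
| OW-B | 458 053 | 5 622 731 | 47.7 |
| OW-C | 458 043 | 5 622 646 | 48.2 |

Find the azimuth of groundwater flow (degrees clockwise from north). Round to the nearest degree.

354°

Taking OW-A as reference: OW-B−OW-A = (-10, 150, -0.9); OW-C−OW-A = (-20, 65, -0.4).
Solve a·Δx + b·Δy = Δh: det = (-10)·65 − (-20)·150 = 2350.
∂h/∂x = [(-0.9)·65 − (-0.4)·150] / 2350 = +0.0006383
∂h/∂y = [(-10)·(-0.4) − (-20)·(-0.9)] / 2350 = -0.005957
Flow direction (−∇h) has components (-0.0006383 E, +0.005957 N).
Azimuth = atan2(E, N) = atan2(-0.0006383, +0.005957) = 353.9° ≈ 354°.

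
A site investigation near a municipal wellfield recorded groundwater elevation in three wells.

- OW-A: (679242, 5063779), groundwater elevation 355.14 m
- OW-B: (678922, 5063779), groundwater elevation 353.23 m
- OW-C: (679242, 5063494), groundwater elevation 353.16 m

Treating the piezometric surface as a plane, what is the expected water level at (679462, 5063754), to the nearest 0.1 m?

∂h/∂x = (353.23 − 355.14) / (678922 − 679242) = +0.005969
∂h/∂y = (353.16 − 355.14) / (5063494 − 5063779) = +0.006947
h(679462, 5063754) = 355.14 + (+0.005969)·(220) + (+0.006947)·(-25) = 355.14 +1.313 -0.174 = 356.279 m.

356.3 m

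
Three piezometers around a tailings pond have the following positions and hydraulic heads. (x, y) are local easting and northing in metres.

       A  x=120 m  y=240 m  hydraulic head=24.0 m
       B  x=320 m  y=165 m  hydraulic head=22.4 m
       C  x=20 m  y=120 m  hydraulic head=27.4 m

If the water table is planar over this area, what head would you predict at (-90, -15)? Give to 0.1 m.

Taking A as reference: B−A = (200, -75, -1.6); C−A = (-100, -120, +3.4).
Determinant of the coordinate differences = 200·(-120) − (-100)·(-75) = -31500.
∂h/∂x = [(-1.6)·(-120) − (+3.4)·(-75)] / -31500 = -0.01419
∂h/∂y = [200·(+3.4) − (-100)·(-1.6)] / -31500 = -0.01651
h(-90, -15) = 24.0 + (-0.01419)·(-210) + (-0.01651)·(-255) = 24.0 +2.980 +4.210 = 31.190 m.

31.2 m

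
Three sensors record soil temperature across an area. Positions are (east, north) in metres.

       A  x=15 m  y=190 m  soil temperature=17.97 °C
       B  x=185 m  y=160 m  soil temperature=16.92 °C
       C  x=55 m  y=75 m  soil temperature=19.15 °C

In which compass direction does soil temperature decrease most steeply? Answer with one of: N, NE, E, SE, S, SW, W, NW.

NE

Taking A as reference: B−A = (170, -30, -1.05); C−A = (40, -115, +1.18).
Determinant of the coordinate differences = 170·(-115) − 40·(-30) = -18350.
∂T/∂x = [(-1.05)·(-115) − (+1.18)·(-30)] / -18350 = -0.008510
∂T/∂y = [170·(+1.18) − 40·(-1.05)] / -18350 = -0.01322
Steepest decrease is along −∇f = (+0.008510 E, +0.01322 N) → northeast.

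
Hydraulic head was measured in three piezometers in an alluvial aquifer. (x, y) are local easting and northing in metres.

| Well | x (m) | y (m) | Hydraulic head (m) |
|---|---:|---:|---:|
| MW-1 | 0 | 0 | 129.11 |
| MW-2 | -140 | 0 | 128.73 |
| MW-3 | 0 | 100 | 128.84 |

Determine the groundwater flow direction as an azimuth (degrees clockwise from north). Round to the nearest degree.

315°

∂h/∂x = (128.73 − 129.11) / (-140 − 0) = +0.002714
∂h/∂y = (128.84 − 129.11) / (100 − 0) = -0.002700
Flow direction (−∇h) has components (-0.002714 E, +0.002700 N).
Azimuth = atan2(E, N) = atan2(-0.002714, +0.002700) = 314.8° ≈ 315°.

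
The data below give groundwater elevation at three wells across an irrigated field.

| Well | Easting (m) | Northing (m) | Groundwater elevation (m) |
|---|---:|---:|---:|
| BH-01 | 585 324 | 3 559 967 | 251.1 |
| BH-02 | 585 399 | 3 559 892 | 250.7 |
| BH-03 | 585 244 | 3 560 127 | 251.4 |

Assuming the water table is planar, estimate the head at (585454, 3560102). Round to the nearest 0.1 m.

250.0 m

With h = a·x + b·y + c and BH-01 as origin, the differences give:
  75·a + (-75)·b = -0.4
  (-80)·a + 160·b = +0.3
Eliminate b (×160 and ×(-75), subtract): 6000·a = -41.50 → a = ∂h/∂x = -0.006917
Back-substitute: b = ∂h/∂y = -0.001583.
h(585454, 3560102) = 251.1 + (-0.006917)·(130) + (-0.001583)·(135) = 251.1 -0.899 -0.214 = 249.987 m.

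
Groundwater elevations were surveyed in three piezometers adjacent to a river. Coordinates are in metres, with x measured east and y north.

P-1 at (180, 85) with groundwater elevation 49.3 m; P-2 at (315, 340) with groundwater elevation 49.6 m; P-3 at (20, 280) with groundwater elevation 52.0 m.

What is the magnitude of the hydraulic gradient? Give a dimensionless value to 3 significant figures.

Differences from P-1: to P-2 (Δx, Δy, Δh) = (135, 255, +0.3); to P-3 = (-160, 195, +2.7).
Determinant of the coordinate differences = 135·195 − (-160)·255 = 67125.
∂h/∂x = [(+0.3)·195 − (+2.7)·255] / 67125 = -0.009385
∂h/∂y = [135·(+2.7) − (-160)·(+0.3)] / 67125 = +0.006145
|∇h| = √(-0.009385² + 0.006145²) = 0.01122

0.0112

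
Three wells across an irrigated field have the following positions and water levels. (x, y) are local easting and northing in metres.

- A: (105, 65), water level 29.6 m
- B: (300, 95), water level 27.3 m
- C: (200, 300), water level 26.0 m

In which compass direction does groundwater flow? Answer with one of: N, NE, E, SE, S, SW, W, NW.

Three-point gradient (reference A): Δ to B = (195, 30, -2.3), Δ to C = (95, 235, -3.6).
∂h/∂x = -0.01006, ∂h/∂y = -0.01125 (det = 42975).
Flow = −∇h = (+0.01006 east, +0.01125 north), which points northeast.

NE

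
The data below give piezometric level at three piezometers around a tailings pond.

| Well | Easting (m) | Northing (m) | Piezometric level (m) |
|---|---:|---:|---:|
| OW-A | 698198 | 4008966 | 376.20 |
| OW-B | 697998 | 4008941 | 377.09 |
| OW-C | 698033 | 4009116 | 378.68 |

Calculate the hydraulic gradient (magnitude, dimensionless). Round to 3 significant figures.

Differences from OW-A: to OW-B (Δx, Δy, Δh) = (-200, -25, +0.89); to OW-C = (-165, 150, +2.48).
Determinant of the coordinate differences = (-200)·150 − (-165)·(-25) = -34125.
∂h/∂x = [(+0.89)·150 − (+2.48)·(-25)] / -34125 = -0.005729
∂h/∂y = [(-200)·(+2.48) − (-165)·(+0.89)] / -34125 = +0.01023
|∇h| = √(-0.005729² + 0.01023²) = 0.01172

0.0117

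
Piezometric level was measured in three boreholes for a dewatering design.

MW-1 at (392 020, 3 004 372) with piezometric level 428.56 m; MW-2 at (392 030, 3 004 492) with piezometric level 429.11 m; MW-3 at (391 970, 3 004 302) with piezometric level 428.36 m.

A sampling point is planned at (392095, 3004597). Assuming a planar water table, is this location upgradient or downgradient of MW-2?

upgradient

Differences from MW-1: to MW-2 (Δx, Δy, Δh) = (10, 120, +0.55); to MW-3 = (-50, -70, -0.20).
Determinant of the coordinate differences = 10·(-70) − (-50)·120 = 5300.
∂h/∂x = [(+0.55)·(-70) − (-0.20)·120] / 5300 = -0.002736
∂h/∂y = [10·(-0.20) − (-50)·(+0.55)] / 5300 = +0.004811
Head at (392095, 3004597) = 428.56 + (-0.002736)·(75) + (+0.004811)·(225) = 429.44 m.
That is higher than the 429.11 m at MW-2, so the point is upgradient.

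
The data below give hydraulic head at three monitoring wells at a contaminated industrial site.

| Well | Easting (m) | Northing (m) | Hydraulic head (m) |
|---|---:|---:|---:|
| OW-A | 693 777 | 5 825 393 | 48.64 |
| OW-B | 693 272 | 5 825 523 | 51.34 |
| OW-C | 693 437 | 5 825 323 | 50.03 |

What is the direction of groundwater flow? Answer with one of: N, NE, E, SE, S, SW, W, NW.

With h = a·x + b·y + c and OW-A as origin, the differences give:
  (-505)·a + 130·b = +2.70
  (-340)·a + (-70)·b = +1.39
Eliminate b (×(-70) and ×130, subtract): 79550·a = -369.700 → a = ∂h/∂x = -0.004647
Back-substitute: b = ∂h/∂y = +0.002716.
Flow = −∇h = (+0.004647 east, -0.002716 north), which points southeast.

SE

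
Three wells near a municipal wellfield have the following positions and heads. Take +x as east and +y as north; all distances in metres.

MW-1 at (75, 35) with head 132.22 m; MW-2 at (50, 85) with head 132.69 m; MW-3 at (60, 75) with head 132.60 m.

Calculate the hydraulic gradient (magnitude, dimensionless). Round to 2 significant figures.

With h = a·x + b·y + c and MW-1 as origin, the differences give:
  (-25)·a + 50·b = +0.47
  (-15)·a + 40·b = +0.38
Eliminate b (×40 and ×50, subtract): -250·a = -0.200 → a = ∂h/∂x = +0.0008000
Back-substitute: b = ∂h/∂y = +0.009800.
|∇h| = √(0.0008000² + 0.009800²) = 0.009833

0.0098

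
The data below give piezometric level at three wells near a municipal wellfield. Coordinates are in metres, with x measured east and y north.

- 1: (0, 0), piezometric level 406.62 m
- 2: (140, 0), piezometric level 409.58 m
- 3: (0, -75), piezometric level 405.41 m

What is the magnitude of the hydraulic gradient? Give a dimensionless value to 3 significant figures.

0.0266

∂h/∂x = (409.58 − 406.62) / (140 − 0) = +0.02114
∂h/∂y = (405.41 − 406.62) / (-75 − 0) = +0.01613
|∇h| = √(0.02114² + 0.01613²) = 0.02659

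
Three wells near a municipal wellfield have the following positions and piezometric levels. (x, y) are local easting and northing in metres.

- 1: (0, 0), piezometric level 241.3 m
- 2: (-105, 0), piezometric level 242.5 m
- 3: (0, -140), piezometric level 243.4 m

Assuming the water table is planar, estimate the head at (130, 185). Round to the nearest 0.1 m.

237.0 m

∂h/∂x = (242.5 − 241.3) / (-105 − 0) = -0.01143
∂h/∂y = (243.4 − 241.3) / (-140 − 0) = -0.01500
h(130, 185) = 241.3 + (-0.01143)·(130) + (-0.01500)·(185) = 241.3 -1.486 -2.775 = 237.039 m.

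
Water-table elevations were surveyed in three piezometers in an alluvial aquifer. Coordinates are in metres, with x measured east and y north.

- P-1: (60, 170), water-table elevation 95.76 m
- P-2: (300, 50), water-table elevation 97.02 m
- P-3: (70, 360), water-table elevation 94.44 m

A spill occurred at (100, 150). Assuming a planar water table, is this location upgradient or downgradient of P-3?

Taking P-1 as reference: P-2−P-1 = (240, -120, +1.26); P-3−P-1 = (10, 190, -1.32).
Solve a·Δx + b·Δy = Δh: det = 240·190 − 10·(-120) = 46800.
∂h/∂x = [(+1.26)·190 − (-1.32)·(-120)] / 46800 = +0.001731
∂h/∂y = [240·(-1.32) − 10·(+1.26)] / 46800 = -0.007038
Head at (100, 150) = 95.76 + (+0.001731)·(40) + (-0.007038)·(-20) = 95.97 m.
That is higher than the 94.44 m at P-3, so the point is upgradient.

upgradient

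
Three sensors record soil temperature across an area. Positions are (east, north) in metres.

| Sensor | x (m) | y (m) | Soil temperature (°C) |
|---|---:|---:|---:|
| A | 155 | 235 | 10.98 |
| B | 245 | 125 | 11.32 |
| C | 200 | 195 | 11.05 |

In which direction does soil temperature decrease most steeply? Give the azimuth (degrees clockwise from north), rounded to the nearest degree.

033°

Three-point gradient (reference A): Δ to B = (90, -110, +0.34), Δ to C = (45, -40, +0.07).
∂T/∂x = -0.004370, ∂T/∂y = -0.006667 (det = 1350).
Steepest decrease is along −∇f: components (+0.004370 E, +0.006667 N).
Azimuth = atan2(+0.004370, +0.006667) = 33.2° ≈ 033°.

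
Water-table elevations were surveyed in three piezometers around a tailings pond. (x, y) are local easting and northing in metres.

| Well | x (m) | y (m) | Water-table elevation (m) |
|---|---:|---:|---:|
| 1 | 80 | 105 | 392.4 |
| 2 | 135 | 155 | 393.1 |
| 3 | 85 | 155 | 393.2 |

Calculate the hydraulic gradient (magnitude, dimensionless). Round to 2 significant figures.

Taking 1 as reference: 2−1 = (55, 50, +0.7); 3−1 = (5, 50, +0.8).
Solve a·Δx + b·Δy = Δh: det = 55·50 − 5·50 = 2500.
∂h/∂x = [(+0.7)·50 − (+0.8)·50] / 2500 = -0.002000
∂h/∂y = [55·(+0.8) − 5·(+0.7)] / 2500 = +0.01620
|∇h| = √(-0.002000² + 0.01620²) = 0.01632

0.016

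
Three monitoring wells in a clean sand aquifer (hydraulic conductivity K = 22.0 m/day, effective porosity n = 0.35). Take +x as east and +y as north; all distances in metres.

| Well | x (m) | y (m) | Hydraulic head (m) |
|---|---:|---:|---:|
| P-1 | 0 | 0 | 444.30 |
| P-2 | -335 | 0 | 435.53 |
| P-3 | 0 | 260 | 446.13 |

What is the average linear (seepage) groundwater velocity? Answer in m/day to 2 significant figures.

∂h/∂x = (435.53 − 444.30) / (-335 − 0) = +0.02618
∂h/∂y = (446.13 − 444.30) / (260 − 0) = +0.007038
|∇h| = √(0.02618² + 0.007038²) = 0.02711
Seepage velocity v = K·i/n = 22.0 × 0.02711 / 0.35 = 1.704 m/day.

1.7 m/day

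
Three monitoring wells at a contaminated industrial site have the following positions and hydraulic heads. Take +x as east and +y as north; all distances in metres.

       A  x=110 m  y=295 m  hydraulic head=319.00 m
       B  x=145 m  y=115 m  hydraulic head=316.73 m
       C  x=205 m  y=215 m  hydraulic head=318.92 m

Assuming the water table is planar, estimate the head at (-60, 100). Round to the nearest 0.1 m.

Differences from A: to B (Δx, Δy, Δh) = (35, -180, -2.27); to C = (95, -80, -0.08).
Solve a·Δx + b·Δy = Δh: det = 35·(-80) − 95·(-180) = 14300.
∂h/∂x = [(-2.27)·(-80) − (-0.08)·(-180)] / 14300 = +0.01169
∂h/∂y = [35·(-0.08) − 95·(-2.27)] / 14300 = +0.01488
h(-60, 100) = 319.00 + (+0.01169)·(-170) + (+0.01488)·(-195) = 319.00 -1.988 -2.902 = 314.110 m.

314.1 m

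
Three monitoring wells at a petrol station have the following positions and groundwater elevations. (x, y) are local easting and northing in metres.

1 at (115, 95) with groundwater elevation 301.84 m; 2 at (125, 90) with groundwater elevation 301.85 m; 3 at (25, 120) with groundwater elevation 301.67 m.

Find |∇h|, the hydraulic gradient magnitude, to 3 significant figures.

0.00500

Taking 1 as reference: 2−1 = (10, -5, +0.01); 3−1 = (-90, 25, -0.17).
Solve a·Δx + b·Δy = Δh: det = 10·25 − (-90)·(-5) = -200.
∂h/∂x = [(+0.01)·25 − (-0.17)·(-5)] / -200 = +0.003000
∂h/∂y = [10·(-0.17) − (-90)·(+0.01)] / -200 = +0.004000
|∇h| = √(0.003000² + 0.004000²) = 0.005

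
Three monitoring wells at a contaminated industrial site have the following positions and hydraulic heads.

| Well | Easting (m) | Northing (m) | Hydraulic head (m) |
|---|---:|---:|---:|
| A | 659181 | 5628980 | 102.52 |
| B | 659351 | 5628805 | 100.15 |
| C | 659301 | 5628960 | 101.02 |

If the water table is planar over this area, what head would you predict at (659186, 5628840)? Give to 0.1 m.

102.2 m

Taking A as reference: B−A = (170, -175, -2.37); C−A = (120, -20, -1.50).
Solve a·Δx + b·Δy = Δh: det = 170·(-20) − 120·(-175) = 17600.
∂h/∂x = [(-2.37)·(-20) − (-1.50)·(-175)] / 17600 = -0.01222
∂h/∂y = [170·(-1.50) − 120·(-2.37)] / 17600 = +0.001670
h(659186, 5628840) = 102.52 + (-0.01222)·(5) + (+0.001670)·(-140) = 102.52 -0.061 -0.234 = 102.225 m.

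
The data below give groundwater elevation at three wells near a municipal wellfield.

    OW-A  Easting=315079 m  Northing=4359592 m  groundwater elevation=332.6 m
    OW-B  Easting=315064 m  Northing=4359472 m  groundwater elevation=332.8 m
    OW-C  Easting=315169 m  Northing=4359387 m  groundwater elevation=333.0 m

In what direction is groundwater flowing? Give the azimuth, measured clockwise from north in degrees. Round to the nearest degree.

344°

Taking OW-A as reference: OW-B−OW-A = (-15, -120, +0.2); OW-C−OW-A = (90, -205, +0.4).
Determinant of the coordinate differences = (-15)·(-205) − 90·(-120) = 13875.
∂h/∂x = [(+0.2)·(-205) − (+0.4)·(-120)] / 13875 = +0.0005045
∂h/∂y = [(-15)·(+0.4) − 90·(+0.2)] / 13875 = -0.001730
Flow direction (−∇h) has components (-0.0005045 E, +0.001730 N).
Azimuth = atan2(E, N) = atan2(-0.0005045, +0.001730) = 343.7° ≈ 344°.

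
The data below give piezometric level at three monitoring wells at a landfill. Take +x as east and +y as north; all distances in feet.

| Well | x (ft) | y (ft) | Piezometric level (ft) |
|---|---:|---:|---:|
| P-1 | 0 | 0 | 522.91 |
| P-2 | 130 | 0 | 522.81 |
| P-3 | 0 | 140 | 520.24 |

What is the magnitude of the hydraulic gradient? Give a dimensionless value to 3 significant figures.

0.0191

∂h/∂x = (522.81 − 522.91) / (130 − 0) = -0.0007692
∂h/∂y = (520.24 − 522.91) / (140 − 0) = -0.01907
|∇h| = √(-0.0007692² + -0.01907²) = 0.01909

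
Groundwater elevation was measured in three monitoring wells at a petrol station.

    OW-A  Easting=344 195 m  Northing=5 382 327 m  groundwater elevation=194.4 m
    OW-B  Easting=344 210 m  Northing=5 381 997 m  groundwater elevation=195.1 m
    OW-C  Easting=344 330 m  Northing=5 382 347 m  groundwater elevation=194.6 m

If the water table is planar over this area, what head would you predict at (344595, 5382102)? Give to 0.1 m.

195.6 m

Three-point gradient (reference OW-A): Δ to OW-B = (15, -330, +0.7), Δ to OW-C = (135, 20, +0.2).
∂h/∂x = +0.001784, ∂h/∂y = -0.002040 (det = 44850).
h(344595, 5382102) = 194.4 + (+0.001784)·(400) + (-0.002040)·(-225) = 194.4 +0.713 +0.459 = 195.573 m.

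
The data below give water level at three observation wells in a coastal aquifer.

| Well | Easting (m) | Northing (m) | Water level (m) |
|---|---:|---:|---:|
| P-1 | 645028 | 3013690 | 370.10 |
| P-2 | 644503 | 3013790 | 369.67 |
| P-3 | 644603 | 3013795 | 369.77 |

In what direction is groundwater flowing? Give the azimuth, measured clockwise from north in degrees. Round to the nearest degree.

Taking P-1 as reference: P-2−P-1 = (-525, 100, -0.43); P-3−P-1 = (-425, 105, -0.33).
Determinant of the coordinate differences = (-525)·105 − (-425)·100 = -12625.
∂h/∂x = [(-0.43)·105 − (-0.33)·100] / -12625 = +0.0009624
∂h/∂y = [(-525)·(-0.33) − (-425)·(-0.43)] / -12625 = +0.0007525
Flow direction (−∇h) has components (-0.0009624 E, -0.0007525 N).
Azimuth = atan2(E, N) = atan2(-0.0009624, -0.0007525) = 232.0° ≈ 232°.

232°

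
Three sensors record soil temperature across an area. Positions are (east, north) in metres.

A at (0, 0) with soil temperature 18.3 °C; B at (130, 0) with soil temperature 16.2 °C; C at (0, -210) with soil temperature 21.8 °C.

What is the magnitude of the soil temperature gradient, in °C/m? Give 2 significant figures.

0.023 °C/m

∂T/∂x = (16.2 − 18.3) / (130 − 0) = -0.01615
∂T/∂y = (21.8 − 18.3) / (-210 − 0) = -0.01667
|∇f| = √(-0.01615² + -0.01667²) = 0.02321 °C/m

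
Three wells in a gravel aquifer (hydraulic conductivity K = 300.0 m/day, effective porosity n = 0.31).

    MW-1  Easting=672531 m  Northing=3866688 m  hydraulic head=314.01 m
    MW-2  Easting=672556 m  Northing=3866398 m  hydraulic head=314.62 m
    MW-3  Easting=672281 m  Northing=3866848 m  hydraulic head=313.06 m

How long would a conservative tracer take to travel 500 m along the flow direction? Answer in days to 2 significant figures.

160 days

Taking MW-1 as reference: MW-2−MW-1 = (25, -290, +0.61); MW-3−MW-1 = (-250, 160, -0.95).
Determinant of the coordinate differences = 25·160 − (-250)·(-290) = -68500.
∂h/∂x = [(+0.61)·160 − (-0.95)·(-290)] / -68500 = +0.002597
∂h/∂y = [25·(-0.95) − (-250)·(+0.61)] / -68500 = -0.001880
|∇h| = √(0.002597² + -0.001880²) = 0.003206
Seepage velocity v = K·i/n = 300.0 × 0.003206 / 0.31 = 3.103 m/day.
t = 500 / 3.103 = 161.1 days.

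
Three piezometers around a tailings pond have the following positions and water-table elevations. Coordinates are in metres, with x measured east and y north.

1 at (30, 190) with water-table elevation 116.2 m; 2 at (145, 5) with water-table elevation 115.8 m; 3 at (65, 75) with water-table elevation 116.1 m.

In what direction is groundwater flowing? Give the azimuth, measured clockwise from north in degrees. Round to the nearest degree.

With h = a·x + b·y + c and 1 as origin, the differences give:
  115·a + (-185)·b = -0.4
  35·a + (-115)·b = -0.1
Eliminate b (×(-115) and ×(-185), subtract): -6750·a = 27.50 → a = ∂h/∂x = -0.004074
Back-substitute: b = ∂h/∂y = -0.0003704.
Flow direction (−∇h) has components (+0.004074 E, +0.0003704 N).
Azimuth = atan2(E, N) = atan2(+0.004074, +0.0003704) = 84.8° ≈ 085°.

085°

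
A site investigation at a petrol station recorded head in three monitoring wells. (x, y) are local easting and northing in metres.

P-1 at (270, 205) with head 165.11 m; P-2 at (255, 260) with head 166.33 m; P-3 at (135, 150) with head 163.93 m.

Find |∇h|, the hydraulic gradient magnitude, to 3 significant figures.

Differences from P-1: to P-2 (Δx, Δy, Δh) = (-15, 55, +1.22); to P-3 = (-135, -55, -1.18).
Solve a·Δx + b·Δy = Δh: det = (-15)·(-55) − (-135)·55 = 8250.
∂h/∂x = [(+1.22)·(-55) − (-1.18)·55] / 8250 = -0.0002667
∂h/∂y = [(-15)·(-1.18) − (-135)·(+1.22)] / 8250 = +0.02211
|∇h| = √(-0.0002667² + 0.02211²) = 0.02211

0.0221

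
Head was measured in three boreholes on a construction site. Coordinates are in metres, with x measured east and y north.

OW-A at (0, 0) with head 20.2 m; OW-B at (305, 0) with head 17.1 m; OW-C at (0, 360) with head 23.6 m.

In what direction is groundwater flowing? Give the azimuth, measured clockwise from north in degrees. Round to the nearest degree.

∂h/∂x = (17.1 − 20.2) / (305 − 0) = -0.01016
∂h/∂y = (23.6 − 20.2) / (360 − 0) = +0.009444
Flow direction (−∇h) has components (+0.01016 E, -0.009444 N).
Azimuth = atan2(E, N) = atan2(+0.01016, -0.009444) = 132.9° ≈ 133°.

133°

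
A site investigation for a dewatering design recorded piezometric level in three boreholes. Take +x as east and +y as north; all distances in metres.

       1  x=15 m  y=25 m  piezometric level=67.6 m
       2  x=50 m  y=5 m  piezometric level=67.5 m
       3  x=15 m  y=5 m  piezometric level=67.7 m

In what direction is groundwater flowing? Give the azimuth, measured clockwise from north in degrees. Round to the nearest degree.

049°

Taking 1 as reference: 2−1 = (35, -20, -0.1); 3−1 = (0, -20, +0.1).
Determinant of the coordinate differences = 35·(-20) − 0·(-20) = -700.
∂h/∂x = [(-0.1)·(-20) − (+0.1)·(-20)] / -700 = -0.005714
∂h/∂y = [35·(+0.1) − 0·(-0.1)] / -700 = -0.005000
Flow direction (−∇h) has components (+0.005714 E, +0.005000 N).
Azimuth = atan2(E, N) = atan2(+0.005714, +0.005000) = 48.8° ≈ 049°.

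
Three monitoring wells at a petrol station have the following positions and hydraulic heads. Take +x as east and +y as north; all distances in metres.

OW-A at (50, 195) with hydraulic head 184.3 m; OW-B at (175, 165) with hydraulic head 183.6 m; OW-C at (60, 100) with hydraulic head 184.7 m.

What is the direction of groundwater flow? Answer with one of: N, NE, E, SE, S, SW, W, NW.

NE

With h = a·x + b·y + c and OW-A as origin, the differences give:
  125·a + (-30)·b = -0.7
  10·a + (-95)·b = +0.4
Eliminate b (×(-95) and ×(-30), subtract): -11575·a = 78.50 → a = ∂h/∂x = -0.006782
Back-substitute: b = ∂h/∂y = -0.004924.
Flow = −∇h = (+0.006782 east, +0.004924 north), which points northeast.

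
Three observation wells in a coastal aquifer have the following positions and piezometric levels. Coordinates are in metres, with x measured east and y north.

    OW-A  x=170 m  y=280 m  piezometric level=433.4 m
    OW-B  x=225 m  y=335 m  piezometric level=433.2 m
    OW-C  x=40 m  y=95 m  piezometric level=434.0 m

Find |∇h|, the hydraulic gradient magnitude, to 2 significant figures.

With h = a·x + b·y + c and OW-A as origin, the differences give:
  55·a + 55·b = -0.2
  (-130)·a + (-185)·b = +0.6
Eliminate b (×(-185) and ×55, subtract): -3025·a = 4.00 → a = ∂h/∂x = -0.001322
Back-substitute: b = ∂h/∂y = -0.002314.
|∇h| = √(-0.001322² + -0.002314²) = 0.002665

0.0027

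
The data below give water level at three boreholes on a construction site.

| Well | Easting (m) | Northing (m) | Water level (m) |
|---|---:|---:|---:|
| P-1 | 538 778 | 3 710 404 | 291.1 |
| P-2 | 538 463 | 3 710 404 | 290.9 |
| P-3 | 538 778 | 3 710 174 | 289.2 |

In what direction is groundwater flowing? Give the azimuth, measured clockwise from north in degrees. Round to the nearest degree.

184°

∂h/∂x = (290.9 − 291.1) / (538463 − 538778) = +0.0006349
∂h/∂y = (289.2 − 291.1) / (3710174 − 3710404) = +0.008261
Flow direction (−∇h) has components (-0.0006349 E, -0.008261 N).
Azimuth = atan2(E, N) = atan2(-0.0006349, -0.008261) = 184.4° ≈ 184°.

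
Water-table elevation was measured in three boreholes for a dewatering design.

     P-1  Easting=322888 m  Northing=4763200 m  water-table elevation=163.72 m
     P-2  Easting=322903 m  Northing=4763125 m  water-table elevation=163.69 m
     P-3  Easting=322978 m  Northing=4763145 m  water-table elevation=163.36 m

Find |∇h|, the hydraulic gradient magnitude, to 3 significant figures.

With h = a·x + b·y + c and P-1 as origin, the differences give:
  15·a + (-75)·b = -0.03
  90·a + (-55)·b = -0.36
Eliminate b (×(-55) and ×(-75), subtract): 5925·a = -25.350 → a = ∂h/∂x = -0.004278
Back-substitute: b = ∂h/∂y = -0.0004557.
|∇h| = √(-0.004278² + -0.0004557²) = 0.004302

0.00430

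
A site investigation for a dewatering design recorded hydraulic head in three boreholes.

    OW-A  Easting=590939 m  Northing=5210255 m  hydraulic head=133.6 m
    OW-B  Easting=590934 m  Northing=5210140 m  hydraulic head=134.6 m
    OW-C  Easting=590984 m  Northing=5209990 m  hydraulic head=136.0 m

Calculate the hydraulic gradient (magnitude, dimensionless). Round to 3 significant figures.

0.00893

With h = a·x + b·y + c and OW-A as origin, the differences give:
  (-5)·a + (-115)·b = +1.0
  45·a + (-265)·b = +2.4
Eliminate b (×(-265) and ×(-115), subtract): 6500·a = 11.00 → a = ∂h/∂x = +0.001692
Back-substitute: b = ∂h/∂y = -0.008769.
|∇h| = √(0.001692² + -0.008769²) = 0.008931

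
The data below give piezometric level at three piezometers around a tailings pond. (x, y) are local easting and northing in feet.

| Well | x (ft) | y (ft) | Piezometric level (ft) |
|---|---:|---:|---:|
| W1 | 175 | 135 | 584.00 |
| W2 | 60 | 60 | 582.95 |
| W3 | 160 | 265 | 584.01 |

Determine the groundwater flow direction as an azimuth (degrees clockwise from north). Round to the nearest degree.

263°

Differences from W1: to W2 (Δx, Δy, Δh) = (-115, -75, -1.05); to W3 = (-15, 130, +0.01).
Determinant of the coordinate differences = (-115)·130 − (-15)·(-75) = -16075.
∂h/∂x = [(-1.05)·130 − (+0.01)·(-75)] / -16075 = +0.008445
∂h/∂y = [(-115)·(+0.01) − (-15)·(-1.05)] / -16075 = +0.001051
Flow direction (−∇h) has components (-0.008445 E, -0.001051 N).
Azimuth = atan2(E, N) = atan2(-0.008445, -0.001051) = 262.9° ≈ 263°.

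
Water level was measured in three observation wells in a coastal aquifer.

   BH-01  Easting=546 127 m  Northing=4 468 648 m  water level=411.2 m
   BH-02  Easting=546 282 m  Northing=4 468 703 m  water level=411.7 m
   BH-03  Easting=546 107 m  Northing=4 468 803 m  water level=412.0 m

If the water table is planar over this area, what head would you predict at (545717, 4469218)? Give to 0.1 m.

413.7 m

Differences from BH-01: to BH-02 (Δx, Δy, Δh) = (155, 55, +0.5); to BH-03 = (-20, 155, +0.8).
Determinant of the coordinate differences = 155·155 − (-20)·55 = 25125.
∂h/∂x = [(+0.5)·155 − (+0.8)·55] / 25125 = +0.001333
∂h/∂y = [155·(+0.8) − (-20)·(+0.5)] / 25125 = +0.005333
h(545717, 4469218) = 411.2 + (+0.001333)·(-410) + (+0.005333)·(570) = 411.2 -0.547 +3.040 = 413.693 m.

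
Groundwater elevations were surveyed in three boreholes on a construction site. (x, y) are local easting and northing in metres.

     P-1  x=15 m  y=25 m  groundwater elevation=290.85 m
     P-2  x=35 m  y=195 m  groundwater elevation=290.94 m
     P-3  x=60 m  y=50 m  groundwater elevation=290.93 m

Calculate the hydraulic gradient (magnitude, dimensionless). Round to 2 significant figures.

0.0016

Taking P-1 as reference: P-2−P-1 = (20, 170, +0.09); P-3−P-1 = (45, 25, +0.08).
Determinant of the coordinate differences = 20·25 − 45·170 = -7150.
∂h/∂x = [(+0.09)·25 − (+0.08)·170] / -7150 = +0.001587
∂h/∂y = [20·(+0.08) − 45·(+0.09)] / -7150 = +0.0003427
|∇h| = √(0.001587² + 0.0003427²) = 0.001624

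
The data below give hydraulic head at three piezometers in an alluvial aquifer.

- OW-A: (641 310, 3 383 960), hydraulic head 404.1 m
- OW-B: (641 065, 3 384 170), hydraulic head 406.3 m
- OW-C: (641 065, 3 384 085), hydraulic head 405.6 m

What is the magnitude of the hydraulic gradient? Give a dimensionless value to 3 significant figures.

0.00846

Differences from OW-A: to OW-B (Δx, Δy, Δh) = (-245, 210, +2.2); to OW-C = (-245, 125, +1.5).
Solve a·Δx + b·Δy = Δh: det = (-245)·125 − (-245)·210 = 20825.
∂h/∂x = [(+2.2)·125 − (+1.5)·210] / 20825 = -0.001921
∂h/∂y = [(-245)·(+1.5) − (-245)·(+2.2)] / 20825 = +0.008235
|∇h| = √(-0.001921² + 0.008235²) = 0.008456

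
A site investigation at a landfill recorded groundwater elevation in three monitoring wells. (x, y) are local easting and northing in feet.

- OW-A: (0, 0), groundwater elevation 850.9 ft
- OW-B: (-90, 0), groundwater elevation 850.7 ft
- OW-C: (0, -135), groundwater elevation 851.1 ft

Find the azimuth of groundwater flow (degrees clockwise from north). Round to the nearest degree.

∂h/∂x = (850.7 − 850.9) / (-90 − 0) = +0.002222
∂h/∂y = (851.1 − 850.9) / (-135 − 0) = -0.001481
Flow direction (−∇h) has components (-0.002222 E, +0.001481 N).
Azimuth = atan2(E, N) = atan2(-0.002222, +0.001481) = 303.7° ≈ 304°.

304°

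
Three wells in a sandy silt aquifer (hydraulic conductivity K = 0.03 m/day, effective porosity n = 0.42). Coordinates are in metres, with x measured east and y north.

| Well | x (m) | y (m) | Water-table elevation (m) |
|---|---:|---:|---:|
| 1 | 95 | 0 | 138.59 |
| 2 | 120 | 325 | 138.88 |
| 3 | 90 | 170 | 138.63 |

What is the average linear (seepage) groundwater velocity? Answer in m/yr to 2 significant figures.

0.16 m/yr

Differences from 1: to 2 (Δx, Δy, Δh) = (25, 325, +0.29); to 3 = (-5, 170, +0.04).
Solve a·Δx + b·Δy = Δh: det = 25·170 − (-5)·325 = 5875.
∂h/∂x = [(+0.29)·170 − (+0.04)·325] / 5875 = +0.006179
∂h/∂y = [25·(+0.04) − (-5)·(+0.29)] / 5875 = +0.0004170
|∇h| = √(0.006179² + 0.0004170²) = 0.006193
Seepage velocity v = K·i/n = 0.03 × 0.006193 / 0.42 = 0.0004424 m/day = 0.1616 m/yr.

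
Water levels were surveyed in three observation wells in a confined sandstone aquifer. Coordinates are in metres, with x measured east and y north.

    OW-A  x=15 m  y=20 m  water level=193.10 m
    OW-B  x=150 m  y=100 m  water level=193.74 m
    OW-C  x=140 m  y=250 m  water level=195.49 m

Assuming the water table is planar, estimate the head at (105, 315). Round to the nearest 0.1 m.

Taking OW-A as reference: OW-B−OW-A = (135, 80, +0.64); OW-C−OW-A = (125, 230, +2.39).
Determinant of the coordinate differences = 135·230 − 125·80 = 21050.
∂h/∂x = [(+0.64)·230 − (+2.39)·80] / 21050 = -0.002090
∂h/∂y = [135·(+2.39) − 125·(+0.64)] / 21050 = +0.01153
h(105, 315) = 193.10 + (-0.002090)·(90) + (+0.01153)·(295) = 193.10 -0.188 +3.401 = 196.312 m.

196.3 m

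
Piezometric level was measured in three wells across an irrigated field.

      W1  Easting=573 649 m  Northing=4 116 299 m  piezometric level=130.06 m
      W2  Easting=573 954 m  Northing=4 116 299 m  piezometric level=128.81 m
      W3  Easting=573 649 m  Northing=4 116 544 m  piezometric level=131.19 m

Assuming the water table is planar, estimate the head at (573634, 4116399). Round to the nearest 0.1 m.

130.6 m

∂h/∂x = (128.81 − 130.06) / (573954 − 573649) = -0.004098
∂h/∂y = (131.19 − 130.06) / (4116544 − 4116299) = +0.004612
h(573634, 4116399) = 130.06 + (-0.004098)·(-15) + (+0.004612)·(100) = 130.06 +0.061 +0.461 = 130.583 m.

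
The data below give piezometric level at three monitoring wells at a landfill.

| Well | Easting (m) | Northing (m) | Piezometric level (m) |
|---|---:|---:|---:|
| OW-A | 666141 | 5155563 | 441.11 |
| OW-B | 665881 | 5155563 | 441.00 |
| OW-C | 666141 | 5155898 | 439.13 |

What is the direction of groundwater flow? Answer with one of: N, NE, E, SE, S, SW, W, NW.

∂h/∂x = (441.00 − 441.11) / (665881 − 666141) = +0.0004231
∂h/∂y = (439.13 − 441.11) / (5155898 − 5155563) = -0.005910
Flow = −∇h = (-0.0004231 east, +0.005910 north), which points north.

N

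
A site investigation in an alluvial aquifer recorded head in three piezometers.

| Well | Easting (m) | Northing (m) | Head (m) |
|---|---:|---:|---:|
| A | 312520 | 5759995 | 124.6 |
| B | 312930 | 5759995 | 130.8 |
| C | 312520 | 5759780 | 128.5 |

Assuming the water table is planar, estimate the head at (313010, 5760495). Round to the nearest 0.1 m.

∂h/∂x = (130.8 − 124.6) / (312930 − 312520) = +0.01512
∂h/∂y = (128.5 − 124.6) / (5759780 − 5759995) = -0.01814
h(313010, 5760495) = 124.6 + (+0.01512)·(490) + (-0.01814)·(500) = 124.6 +7.410 -9.070 = 122.940 m.

122.9 m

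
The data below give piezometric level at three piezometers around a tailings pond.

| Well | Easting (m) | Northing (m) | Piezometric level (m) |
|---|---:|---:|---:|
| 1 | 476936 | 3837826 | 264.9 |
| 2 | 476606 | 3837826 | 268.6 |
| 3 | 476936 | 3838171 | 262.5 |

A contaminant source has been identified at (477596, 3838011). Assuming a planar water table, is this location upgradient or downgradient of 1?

∂h/∂x = (268.6 − 264.9) / (476606 − 476936) = -0.01121
∂h/∂y = (262.5 − 264.9) / (3838171 − 3837826) = -0.006957
Head at (477596, 3838011) = 264.9 + (-0.01121)·(660) + (-0.006957)·(185) = 256.21 m.
That is lower than the 264.9 m at 1, so the point is downgradient.

downgradient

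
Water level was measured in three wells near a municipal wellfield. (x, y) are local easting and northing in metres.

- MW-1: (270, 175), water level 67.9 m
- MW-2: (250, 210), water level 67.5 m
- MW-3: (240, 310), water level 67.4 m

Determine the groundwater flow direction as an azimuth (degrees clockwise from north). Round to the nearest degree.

267°

Taking MW-1 as reference: MW-2−MW-1 = (-20, 35, -0.4); MW-3−MW-1 = (-30, 135, -0.5).
Determinant of the coordinate differences = (-20)·135 − (-30)·35 = -1650.
∂h/∂x = [(-0.4)·135 − (-0.5)·35] / -1650 = +0.02212
∂h/∂y = [(-20)·(-0.5) − (-30)·(-0.4)] / -1650 = +0.001212
Flow direction (−∇h) has components (-0.02212 E, -0.001212 N).
Azimuth = atan2(E, N) = atan2(-0.02212, -0.001212) = 266.9° ≈ 267°.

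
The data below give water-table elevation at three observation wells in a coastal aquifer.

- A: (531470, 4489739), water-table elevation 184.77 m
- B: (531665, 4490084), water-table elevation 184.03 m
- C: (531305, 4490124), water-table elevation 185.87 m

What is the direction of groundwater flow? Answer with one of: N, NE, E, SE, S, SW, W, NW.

E

With h = a·x + b·y + c and A as origin, the differences give:
  195·a + 345·b = -0.74
  (-165)·a + 385·b = +1.10
Eliminate b (×385 and ×345, subtract): 132000·a = -664.400 → a = ∂h/∂x = -0.005033
Back-substitute: b = ∂h/∂y = +0.0007000.
Flow = −∇h = (+0.005033 east, -0.0007000 north), which points east.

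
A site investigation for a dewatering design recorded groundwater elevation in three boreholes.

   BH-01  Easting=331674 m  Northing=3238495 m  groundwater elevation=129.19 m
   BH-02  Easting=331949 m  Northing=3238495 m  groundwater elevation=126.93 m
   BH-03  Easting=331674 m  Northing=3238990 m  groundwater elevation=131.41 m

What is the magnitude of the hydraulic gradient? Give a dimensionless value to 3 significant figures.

0.00936

∂h/∂x = (126.93 − 129.19) / (331949 − 331674) = -0.008218
∂h/∂y = (131.41 − 129.19) / (3238990 − 3238495) = +0.004485
|∇h| = √(-0.008218² + 0.004485²) = 0.009362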